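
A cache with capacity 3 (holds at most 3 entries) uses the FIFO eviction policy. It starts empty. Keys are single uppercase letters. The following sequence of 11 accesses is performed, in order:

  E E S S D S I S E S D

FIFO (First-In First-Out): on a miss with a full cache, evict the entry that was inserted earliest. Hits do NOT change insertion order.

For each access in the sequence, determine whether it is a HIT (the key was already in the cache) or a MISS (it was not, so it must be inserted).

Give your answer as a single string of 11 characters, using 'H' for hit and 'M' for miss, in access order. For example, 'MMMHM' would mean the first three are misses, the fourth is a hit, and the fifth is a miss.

FIFO simulation (capacity=3):
  1. access E: MISS. Cache (old->new): [E]
  2. access E: HIT. Cache (old->new): [E]
  3. access S: MISS. Cache (old->new): [E S]
  4. access S: HIT. Cache (old->new): [E S]
  5. access D: MISS. Cache (old->new): [E S D]
  6. access S: HIT. Cache (old->new): [E S D]
  7. access I: MISS, evict E. Cache (old->new): [S D I]
  8. access S: HIT. Cache (old->new): [S D I]
  9. access E: MISS, evict S. Cache (old->new): [D I E]
  10. access S: MISS, evict D. Cache (old->new): [I E S]
  11. access D: MISS, evict I. Cache (old->new): [E S D]
Total: 4 hits, 7 misses, 4 evictions

Answer: MHMHMHMHMMM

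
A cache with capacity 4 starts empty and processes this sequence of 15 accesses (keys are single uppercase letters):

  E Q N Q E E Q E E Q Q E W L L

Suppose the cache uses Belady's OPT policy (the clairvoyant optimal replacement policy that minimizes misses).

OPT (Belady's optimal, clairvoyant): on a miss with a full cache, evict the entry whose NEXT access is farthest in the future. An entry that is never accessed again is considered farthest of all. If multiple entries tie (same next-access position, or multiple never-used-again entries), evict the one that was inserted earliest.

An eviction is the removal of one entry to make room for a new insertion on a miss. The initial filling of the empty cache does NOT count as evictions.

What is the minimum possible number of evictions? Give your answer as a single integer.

OPT (Belady) simulation (capacity=4):
  1. access E: MISS. Cache: [E]
  2. access Q: MISS. Cache: [E Q]
  3. access N: MISS. Cache: [E Q N]
  4. access Q: HIT. Next use of Q: step 7. Cache: [E Q N]
  5. access E: HIT. Next use of E: step 6. Cache: [E Q N]
  6. access E: HIT. Next use of E: step 8. Cache: [E Q N]
  7. access Q: HIT. Next use of Q: step 10. Cache: [E Q N]
  8. access E: HIT. Next use of E: step 9. Cache: [E Q N]
  9. access E: HIT. Next use of E: step 12. Cache: [E Q N]
  10. access Q: HIT. Next use of Q: step 11. Cache: [E Q N]
  11. access Q: HIT. Next use of Q: never. Cache: [E Q N]
  12. access E: HIT. Next use of E: never. Cache: [E Q N]
  13. access W: MISS. Cache: [E Q N W]
  14. access L: MISS, evict E (next use: never). Cache: [Q N W L]
  15. access L: HIT. Next use of L: never. Cache: [Q N W L]
Total: 10 hits, 5 misses, 1 evictions

Answer: 1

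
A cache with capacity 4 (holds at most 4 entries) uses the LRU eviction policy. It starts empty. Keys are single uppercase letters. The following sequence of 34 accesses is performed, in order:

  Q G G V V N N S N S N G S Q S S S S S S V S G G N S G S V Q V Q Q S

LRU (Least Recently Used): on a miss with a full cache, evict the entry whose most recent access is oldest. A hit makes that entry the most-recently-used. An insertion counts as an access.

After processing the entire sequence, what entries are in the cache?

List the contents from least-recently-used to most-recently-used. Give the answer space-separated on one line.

LRU simulation (capacity=4):
  1. access Q: MISS. Cache (LRU->MRU): [Q]
  2. access G: MISS. Cache (LRU->MRU): [Q G]
  3. access G: HIT. Cache (LRU->MRU): [Q G]
  4. access V: MISS. Cache (LRU->MRU): [Q G V]
  5. access V: HIT. Cache (LRU->MRU): [Q G V]
  6. access N: MISS. Cache (LRU->MRU): [Q G V N]
  7. access N: HIT. Cache (LRU->MRU): [Q G V N]
  8. access S: MISS, evict Q. Cache (LRU->MRU): [G V N S]
  9. access N: HIT. Cache (LRU->MRU): [G V S N]
  10. access S: HIT. Cache (LRU->MRU): [G V N S]
  11. access N: HIT. Cache (LRU->MRU): [G V S N]
  12. access G: HIT. Cache (LRU->MRU): [V S N G]
  13. access S: HIT. Cache (LRU->MRU): [V N G S]
  14. access Q: MISS, evict V. Cache (LRU->MRU): [N G S Q]
  15. access S: HIT. Cache (LRU->MRU): [N G Q S]
  16. access S: HIT. Cache (LRU->MRU): [N G Q S]
  17. access S: HIT. Cache (LRU->MRU): [N G Q S]
  18. access S: HIT. Cache (LRU->MRU): [N G Q S]
  19. access S: HIT. Cache (LRU->MRU): [N G Q S]
  20. access S: HIT. Cache (LRU->MRU): [N G Q S]
  21. access V: MISS, evict N. Cache (LRU->MRU): [G Q S V]
  22. access S: HIT. Cache (LRU->MRU): [G Q V S]
  23. access G: HIT. Cache (LRU->MRU): [Q V S G]
  24. access G: HIT. Cache (LRU->MRU): [Q V S G]
  25. access N: MISS, evict Q. Cache (LRU->MRU): [V S G N]
  26. access S: HIT. Cache (LRU->MRU): [V G N S]
  27. access G: HIT. Cache (LRU->MRU): [V N S G]
  28. access S: HIT. Cache (LRU->MRU): [V N G S]
  29. access V: HIT. Cache (LRU->MRU): [N G S V]
  30. access Q: MISS, evict N. Cache (LRU->MRU): [G S V Q]
  31. access V: HIT. Cache (LRU->MRU): [G S Q V]
  32. access Q: HIT. Cache (LRU->MRU): [G S V Q]
  33. access Q: HIT. Cache (LRU->MRU): [G S V Q]
  34. access S: HIT. Cache (LRU->MRU): [G V Q S]
Total: 25 hits, 9 misses, 5 evictions

Answer: G V Q S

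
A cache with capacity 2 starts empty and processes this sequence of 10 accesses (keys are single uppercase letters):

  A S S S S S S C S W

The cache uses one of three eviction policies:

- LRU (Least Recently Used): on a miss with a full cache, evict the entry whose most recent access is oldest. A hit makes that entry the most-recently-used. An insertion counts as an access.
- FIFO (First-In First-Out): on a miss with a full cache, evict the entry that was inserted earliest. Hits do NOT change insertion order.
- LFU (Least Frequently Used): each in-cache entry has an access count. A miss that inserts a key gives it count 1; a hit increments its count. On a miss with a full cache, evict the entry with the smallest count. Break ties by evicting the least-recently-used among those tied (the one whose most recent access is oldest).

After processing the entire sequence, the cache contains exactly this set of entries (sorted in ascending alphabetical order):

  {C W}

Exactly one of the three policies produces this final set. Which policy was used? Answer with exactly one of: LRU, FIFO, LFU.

Answer: FIFO

Derivation:
Simulating under each policy and comparing final sets:
  LRU: final set = {S W} -> differs
  FIFO: final set = {C W} -> MATCHES target
  LFU: final set = {S W} -> differs
Only FIFO produces the target set.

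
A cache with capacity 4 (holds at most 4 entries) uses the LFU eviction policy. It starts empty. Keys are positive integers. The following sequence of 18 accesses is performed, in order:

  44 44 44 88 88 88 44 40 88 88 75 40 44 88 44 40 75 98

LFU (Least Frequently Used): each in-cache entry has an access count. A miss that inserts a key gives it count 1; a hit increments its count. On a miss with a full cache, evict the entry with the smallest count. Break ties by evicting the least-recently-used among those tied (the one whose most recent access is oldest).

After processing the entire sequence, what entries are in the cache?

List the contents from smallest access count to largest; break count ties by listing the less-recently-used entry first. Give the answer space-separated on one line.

Answer: 98 40 88 44

Derivation:
LFU simulation (capacity=4):
  1. access 44: MISS. Cache: [44(c=1)]
  2. access 44: HIT, count now 2. Cache: [44(c=2)]
  3. access 44: HIT, count now 3. Cache: [44(c=3)]
  4. access 88: MISS. Cache: [88(c=1) 44(c=3)]
  5. access 88: HIT, count now 2. Cache: [88(c=2) 44(c=3)]
  6. access 88: HIT, count now 3. Cache: [44(c=3) 88(c=3)]
  7. access 44: HIT, count now 4. Cache: [88(c=3) 44(c=4)]
  8. access 40: MISS. Cache: [40(c=1) 88(c=3) 44(c=4)]
  9. access 88: HIT, count now 4. Cache: [40(c=1) 44(c=4) 88(c=4)]
  10. access 88: HIT, count now 5. Cache: [40(c=1) 44(c=4) 88(c=5)]
  11. access 75: MISS. Cache: [40(c=1) 75(c=1) 44(c=4) 88(c=5)]
  12. access 40: HIT, count now 2. Cache: [75(c=1) 40(c=2) 44(c=4) 88(c=5)]
  13. access 44: HIT, count now 5. Cache: [75(c=1) 40(c=2) 88(c=5) 44(c=5)]
  14. access 88: HIT, count now 6. Cache: [75(c=1) 40(c=2) 44(c=5) 88(c=6)]
  15. access 44: HIT, count now 6. Cache: [75(c=1) 40(c=2) 88(c=6) 44(c=6)]
  16. access 40: HIT, count now 3. Cache: [75(c=1) 40(c=3) 88(c=6) 44(c=6)]
  17. access 75: HIT, count now 2. Cache: [75(c=2) 40(c=3) 88(c=6) 44(c=6)]
  18. access 98: MISS, evict 75(c=2). Cache: [98(c=1) 40(c=3) 88(c=6) 44(c=6)]
Total: 13 hits, 5 misses, 1 evictions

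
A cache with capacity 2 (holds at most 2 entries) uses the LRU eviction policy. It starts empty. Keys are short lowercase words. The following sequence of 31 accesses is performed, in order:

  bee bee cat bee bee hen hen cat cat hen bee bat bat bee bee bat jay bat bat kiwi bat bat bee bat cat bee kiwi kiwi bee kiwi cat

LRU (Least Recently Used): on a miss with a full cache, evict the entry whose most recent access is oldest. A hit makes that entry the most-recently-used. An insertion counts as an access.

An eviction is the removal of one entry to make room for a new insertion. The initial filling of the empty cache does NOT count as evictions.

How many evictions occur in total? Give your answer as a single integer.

Answer: 11

Derivation:
LRU simulation (capacity=2):
  1. access bee: MISS. Cache (LRU->MRU): [bee]
  2. access bee: HIT. Cache (LRU->MRU): [bee]
  3. access cat: MISS. Cache (LRU->MRU): [bee cat]
  4. access bee: HIT. Cache (LRU->MRU): [cat bee]
  5. access bee: HIT. Cache (LRU->MRU): [cat bee]
  6. access hen: MISS, evict cat. Cache (LRU->MRU): [bee hen]
  7. access hen: HIT. Cache (LRU->MRU): [bee hen]
  8. access cat: MISS, evict bee. Cache (LRU->MRU): [hen cat]
  9. access cat: HIT. Cache (LRU->MRU): [hen cat]
  10. access hen: HIT. Cache (LRU->MRU): [cat hen]
  11. access bee: MISS, evict cat. Cache (LRU->MRU): [hen bee]
  12. access bat: MISS, evict hen. Cache (LRU->MRU): [bee bat]
  13. access bat: HIT. Cache (LRU->MRU): [bee bat]
  14. access bee: HIT. Cache (LRU->MRU): [bat bee]
  15. access bee: HIT. Cache (LRU->MRU): [bat bee]
  16. access bat: HIT. Cache (LRU->MRU): [bee bat]
  17. access jay: MISS, evict bee. Cache (LRU->MRU): [bat jay]
  18. access bat: HIT. Cache (LRU->MRU): [jay bat]
  19. access bat: HIT. Cache (LRU->MRU): [jay bat]
  20. access kiwi: MISS, evict jay. Cache (LRU->MRU): [bat kiwi]
  21. access bat: HIT. Cache (LRU->MRU): [kiwi bat]
  22. access bat: HIT. Cache (LRU->MRU): [kiwi bat]
  23. access bee: MISS, evict kiwi. Cache (LRU->MRU): [bat bee]
  24. access bat: HIT. Cache (LRU->MRU): [bee bat]
  25. access cat: MISS, evict bee. Cache (LRU->MRU): [bat cat]
  26. access bee: MISS, evict bat. Cache (LRU->MRU): [cat bee]
  27. access kiwi: MISS, evict cat. Cache (LRU->MRU): [bee kiwi]
  28. access kiwi: HIT. Cache (LRU->MRU): [bee kiwi]
  29. access bee: HIT. Cache (LRU->MRU): [kiwi bee]
  30. access kiwi: HIT. Cache (LRU->MRU): [bee kiwi]
  31. access cat: MISS, evict bee. Cache (LRU->MRU): [kiwi cat]
Total: 18 hits, 13 misses, 11 evictions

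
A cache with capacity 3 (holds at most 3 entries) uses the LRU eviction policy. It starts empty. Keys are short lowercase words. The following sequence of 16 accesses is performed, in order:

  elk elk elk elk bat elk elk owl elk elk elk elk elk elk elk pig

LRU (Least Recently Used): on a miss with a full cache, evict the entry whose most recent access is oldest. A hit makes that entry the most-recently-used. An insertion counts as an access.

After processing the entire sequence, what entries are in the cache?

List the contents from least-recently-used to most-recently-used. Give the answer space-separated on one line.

LRU simulation (capacity=3):
  1. access elk: MISS. Cache (LRU->MRU): [elk]
  2. access elk: HIT. Cache (LRU->MRU): [elk]
  3. access elk: HIT. Cache (LRU->MRU): [elk]
  4. access elk: HIT. Cache (LRU->MRU): [elk]
  5. access bat: MISS. Cache (LRU->MRU): [elk bat]
  6. access elk: HIT. Cache (LRU->MRU): [bat elk]
  7. access elk: HIT. Cache (LRU->MRU): [bat elk]
  8. access owl: MISS. Cache (LRU->MRU): [bat elk owl]
  9. access elk: HIT. Cache (LRU->MRU): [bat owl elk]
  10. access elk: HIT. Cache (LRU->MRU): [bat owl elk]
  11. access elk: HIT. Cache (LRU->MRU): [bat owl elk]
  12. access elk: HIT. Cache (LRU->MRU): [bat owl elk]
  13. access elk: HIT. Cache (LRU->MRU): [bat owl elk]
  14. access elk: HIT. Cache (LRU->MRU): [bat owl elk]
  15. access elk: HIT. Cache (LRU->MRU): [bat owl elk]
  16. access pig: MISS, evict bat. Cache (LRU->MRU): [owl elk pig]
Total: 12 hits, 4 misses, 1 evictions

Answer: owl elk pig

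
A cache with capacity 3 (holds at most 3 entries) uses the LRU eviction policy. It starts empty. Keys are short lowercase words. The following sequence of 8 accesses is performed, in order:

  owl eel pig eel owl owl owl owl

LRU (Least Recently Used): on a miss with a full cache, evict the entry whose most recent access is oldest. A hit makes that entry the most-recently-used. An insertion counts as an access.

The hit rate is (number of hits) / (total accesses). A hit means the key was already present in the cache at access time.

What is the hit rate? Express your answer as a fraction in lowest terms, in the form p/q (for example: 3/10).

Answer: 5/8

Derivation:
LRU simulation (capacity=3):
  1. access owl: MISS. Cache (LRU->MRU): [owl]
  2. access eel: MISS. Cache (LRU->MRU): [owl eel]
  3. access pig: MISS. Cache (LRU->MRU): [owl eel pig]
  4. access eel: HIT. Cache (LRU->MRU): [owl pig eel]
  5. access owl: HIT. Cache (LRU->MRU): [pig eel owl]
  6. access owl: HIT. Cache (LRU->MRU): [pig eel owl]
  7. access owl: HIT. Cache (LRU->MRU): [pig eel owl]
  8. access owl: HIT. Cache (LRU->MRU): [pig eel owl]
Total: 5 hits, 3 misses, 0 evictions

Hit rate = 5/8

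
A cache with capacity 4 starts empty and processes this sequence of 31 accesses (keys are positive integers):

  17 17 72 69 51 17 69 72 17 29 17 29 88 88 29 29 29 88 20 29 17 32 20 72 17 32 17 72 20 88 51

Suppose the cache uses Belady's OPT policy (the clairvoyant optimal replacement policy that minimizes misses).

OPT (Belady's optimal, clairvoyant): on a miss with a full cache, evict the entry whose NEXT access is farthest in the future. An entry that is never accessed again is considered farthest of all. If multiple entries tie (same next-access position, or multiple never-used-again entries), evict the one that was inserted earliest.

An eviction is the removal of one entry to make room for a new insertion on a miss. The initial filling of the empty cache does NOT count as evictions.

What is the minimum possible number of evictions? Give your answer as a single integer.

Answer: 6

Derivation:
OPT (Belady) simulation (capacity=4):
  1. access 17: MISS. Cache: [17]
  2. access 17: HIT. Next use of 17: step 6. Cache: [17]
  3. access 72: MISS. Cache: [17 72]
  4. access 69: MISS. Cache: [17 72 69]
  5. access 51: MISS. Cache: [17 72 69 51]
  6. access 17: HIT. Next use of 17: step 9. Cache: [17 72 69 51]
  7. access 69: HIT. Next use of 69: never. Cache: [17 72 69 51]
  8. access 72: HIT. Next use of 72: step 24. Cache: [17 72 69 51]
  9. access 17: HIT. Next use of 17: step 11. Cache: [17 72 69 51]
  10. access 29: MISS, evict 69 (next use: never). Cache: [17 72 51 29]
  11. access 17: HIT. Next use of 17: step 21. Cache: [17 72 51 29]
  12. access 29: HIT. Next use of 29: step 15. Cache: [17 72 51 29]
  13. access 88: MISS, evict 51 (next use: step 31). Cache: [17 72 29 88]
  14. access 88: HIT. Next use of 88: step 18. Cache: [17 72 29 88]
  15. access 29: HIT. Next use of 29: step 16. Cache: [17 72 29 88]
  16. access 29: HIT. Next use of 29: step 17. Cache: [17 72 29 88]
  17. access 29: HIT. Next use of 29: step 20. Cache: [17 72 29 88]
  18. access 88: HIT. Next use of 88: step 30. Cache: [17 72 29 88]
  19. access 20: MISS, evict 88 (next use: step 30). Cache: [17 72 29 20]
  20. access 29: HIT. Next use of 29: never. Cache: [17 72 29 20]
  21. access 17: HIT. Next use of 17: step 25. Cache: [17 72 29 20]
  22. access 32: MISS, evict 29 (next use: never). Cache: [17 72 20 32]
  23. access 20: HIT. Next use of 20: step 29. Cache: [17 72 20 32]
  24. access 72: HIT. Next use of 72: step 28. Cache: [17 72 20 32]
  25. access 17: HIT. Next use of 17: step 27. Cache: [17 72 20 32]
  26. access 32: HIT. Next use of 32: never. Cache: [17 72 20 32]
  27. access 17: HIT. Next use of 17: never. Cache: [17 72 20 32]
  28. access 72: HIT. Next use of 72: never. Cache: [17 72 20 32]
  29. access 20: HIT. Next use of 20: never. Cache: [17 72 20 32]
  30. access 88: MISS, evict 17 (next use: never). Cache: [72 20 32 88]
  31. access 51: MISS, evict 72 (next use: never). Cache: [20 32 88 51]
Total: 21 hits, 10 misses, 6 evictions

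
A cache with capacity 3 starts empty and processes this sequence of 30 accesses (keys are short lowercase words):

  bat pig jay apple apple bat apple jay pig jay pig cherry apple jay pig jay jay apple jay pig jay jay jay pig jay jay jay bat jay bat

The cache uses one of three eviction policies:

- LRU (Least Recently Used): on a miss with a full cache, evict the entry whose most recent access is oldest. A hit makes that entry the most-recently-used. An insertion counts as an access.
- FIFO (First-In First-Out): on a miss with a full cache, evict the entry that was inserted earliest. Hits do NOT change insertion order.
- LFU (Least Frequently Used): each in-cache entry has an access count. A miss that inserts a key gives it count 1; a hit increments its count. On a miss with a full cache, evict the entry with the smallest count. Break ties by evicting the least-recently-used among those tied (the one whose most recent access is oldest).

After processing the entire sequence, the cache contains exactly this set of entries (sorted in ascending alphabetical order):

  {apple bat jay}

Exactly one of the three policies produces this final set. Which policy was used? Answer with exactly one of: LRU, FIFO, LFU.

Simulating under each policy and comparing final sets:
  LRU: final set = {bat jay pig} -> differs
  FIFO: final set = {bat jay pig} -> differs
  LFU: final set = {apple bat jay} -> MATCHES target
Only LFU produces the target set.

Answer: LFU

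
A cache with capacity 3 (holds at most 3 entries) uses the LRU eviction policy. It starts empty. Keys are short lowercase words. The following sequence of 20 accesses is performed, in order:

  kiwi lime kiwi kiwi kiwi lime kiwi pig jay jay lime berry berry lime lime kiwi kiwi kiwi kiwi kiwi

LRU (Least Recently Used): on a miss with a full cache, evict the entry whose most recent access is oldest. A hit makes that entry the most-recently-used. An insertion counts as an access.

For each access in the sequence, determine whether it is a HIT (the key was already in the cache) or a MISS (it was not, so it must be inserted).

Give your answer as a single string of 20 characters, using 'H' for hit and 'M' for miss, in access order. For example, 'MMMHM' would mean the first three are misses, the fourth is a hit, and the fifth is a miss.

Answer: MMHHHHHMMHMMHHHMHHHH

Derivation:
LRU simulation (capacity=3):
  1. access kiwi: MISS. Cache (LRU->MRU): [kiwi]
  2. access lime: MISS. Cache (LRU->MRU): [kiwi lime]
  3. access kiwi: HIT. Cache (LRU->MRU): [lime kiwi]
  4. access kiwi: HIT. Cache (LRU->MRU): [lime kiwi]
  5. access kiwi: HIT. Cache (LRU->MRU): [lime kiwi]
  6. access lime: HIT. Cache (LRU->MRU): [kiwi lime]
  7. access kiwi: HIT. Cache (LRU->MRU): [lime kiwi]
  8. access pig: MISS. Cache (LRU->MRU): [lime kiwi pig]
  9. access jay: MISS, evict lime. Cache (LRU->MRU): [kiwi pig jay]
  10. access jay: HIT. Cache (LRU->MRU): [kiwi pig jay]
  11. access lime: MISS, evict kiwi. Cache (LRU->MRU): [pig jay lime]
  12. access berry: MISS, evict pig. Cache (LRU->MRU): [jay lime berry]
  13. access berry: HIT. Cache (LRU->MRU): [jay lime berry]
  14. access lime: HIT. Cache (LRU->MRU): [jay berry lime]
  15. access lime: HIT. Cache (LRU->MRU): [jay berry lime]
  16. access kiwi: MISS, evict jay. Cache (LRU->MRU): [berry lime kiwi]
  17. access kiwi: HIT. Cache (LRU->MRU): [berry lime kiwi]
  18. access kiwi: HIT. Cache (LRU->MRU): [berry lime kiwi]
  19. access kiwi: HIT. Cache (LRU->MRU): [berry lime kiwi]
  20. access kiwi: HIT. Cache (LRU->MRU): [berry lime kiwi]
Total: 13 hits, 7 misses, 4 evictions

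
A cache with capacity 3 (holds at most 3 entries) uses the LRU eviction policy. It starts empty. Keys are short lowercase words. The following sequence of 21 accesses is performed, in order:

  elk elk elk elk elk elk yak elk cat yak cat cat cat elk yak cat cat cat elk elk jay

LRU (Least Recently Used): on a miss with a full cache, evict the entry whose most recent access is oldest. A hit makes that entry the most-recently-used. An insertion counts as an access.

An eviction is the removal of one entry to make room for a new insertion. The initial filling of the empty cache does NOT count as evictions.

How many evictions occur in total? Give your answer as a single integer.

Answer: 1

Derivation:
LRU simulation (capacity=3):
  1. access elk: MISS. Cache (LRU->MRU): [elk]
  2. access elk: HIT. Cache (LRU->MRU): [elk]
  3. access elk: HIT. Cache (LRU->MRU): [elk]
  4. access elk: HIT. Cache (LRU->MRU): [elk]
  5. access elk: HIT. Cache (LRU->MRU): [elk]
  6. access elk: HIT. Cache (LRU->MRU): [elk]
  7. access yak: MISS. Cache (LRU->MRU): [elk yak]
  8. access elk: HIT. Cache (LRU->MRU): [yak elk]
  9. access cat: MISS. Cache (LRU->MRU): [yak elk cat]
  10. access yak: HIT. Cache (LRU->MRU): [elk cat yak]
  11. access cat: HIT. Cache (LRU->MRU): [elk yak cat]
  12. access cat: HIT. Cache (LRU->MRU): [elk yak cat]
  13. access cat: HIT. Cache (LRU->MRU): [elk yak cat]
  14. access elk: HIT. Cache (LRU->MRU): [yak cat elk]
  15. access yak: HIT. Cache (LRU->MRU): [cat elk yak]
  16. access cat: HIT. Cache (LRU->MRU): [elk yak cat]
  17. access cat: HIT. Cache (LRU->MRU): [elk yak cat]
  18. access cat: HIT. Cache (LRU->MRU): [elk yak cat]
  19. access elk: HIT. Cache (LRU->MRU): [yak cat elk]
  20. access elk: HIT. Cache (LRU->MRU): [yak cat elk]
  21. access jay: MISS, evict yak. Cache (LRU->MRU): [cat elk jay]
Total: 17 hits, 4 misses, 1 evictions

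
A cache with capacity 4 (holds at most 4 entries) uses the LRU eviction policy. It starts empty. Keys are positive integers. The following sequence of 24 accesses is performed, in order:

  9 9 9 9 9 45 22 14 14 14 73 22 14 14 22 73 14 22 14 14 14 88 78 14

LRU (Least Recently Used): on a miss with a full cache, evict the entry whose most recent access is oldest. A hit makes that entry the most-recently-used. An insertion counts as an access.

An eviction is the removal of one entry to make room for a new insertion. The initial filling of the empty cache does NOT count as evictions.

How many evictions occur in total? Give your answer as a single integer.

LRU simulation (capacity=4):
  1. access 9: MISS. Cache (LRU->MRU): [9]
  2. access 9: HIT. Cache (LRU->MRU): [9]
  3. access 9: HIT. Cache (LRU->MRU): [9]
  4. access 9: HIT. Cache (LRU->MRU): [9]
  5. access 9: HIT. Cache (LRU->MRU): [9]
  6. access 45: MISS. Cache (LRU->MRU): [9 45]
  7. access 22: MISS. Cache (LRU->MRU): [9 45 22]
  8. access 14: MISS. Cache (LRU->MRU): [9 45 22 14]
  9. access 14: HIT. Cache (LRU->MRU): [9 45 22 14]
  10. access 14: HIT. Cache (LRU->MRU): [9 45 22 14]
  11. access 73: MISS, evict 9. Cache (LRU->MRU): [45 22 14 73]
  12. access 22: HIT. Cache (LRU->MRU): [45 14 73 22]
  13. access 14: HIT. Cache (LRU->MRU): [45 73 22 14]
  14. access 14: HIT. Cache (LRU->MRU): [45 73 22 14]
  15. access 22: HIT. Cache (LRU->MRU): [45 73 14 22]
  16. access 73: HIT. Cache (LRU->MRU): [45 14 22 73]
  17. access 14: HIT. Cache (LRU->MRU): [45 22 73 14]
  18. access 22: HIT. Cache (LRU->MRU): [45 73 14 22]
  19. access 14: HIT. Cache (LRU->MRU): [45 73 22 14]
  20. access 14: HIT. Cache (LRU->MRU): [45 73 22 14]
  21. access 14: HIT. Cache (LRU->MRU): [45 73 22 14]
  22. access 88: MISS, evict 45. Cache (LRU->MRU): [73 22 14 88]
  23. access 78: MISS, evict 73. Cache (LRU->MRU): [22 14 88 78]
  24. access 14: HIT. Cache (LRU->MRU): [22 88 78 14]
Total: 17 hits, 7 misses, 3 evictions

Answer: 3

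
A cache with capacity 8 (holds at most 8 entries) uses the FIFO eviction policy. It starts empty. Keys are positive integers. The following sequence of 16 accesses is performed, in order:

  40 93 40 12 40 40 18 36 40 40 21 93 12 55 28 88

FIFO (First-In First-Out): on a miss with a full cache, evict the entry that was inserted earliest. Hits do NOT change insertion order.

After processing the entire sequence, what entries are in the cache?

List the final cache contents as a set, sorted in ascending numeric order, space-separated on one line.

FIFO simulation (capacity=8):
  1. access 40: MISS. Cache (old->new): [40]
  2. access 93: MISS. Cache (old->new): [40 93]
  3. access 40: HIT. Cache (old->new): [40 93]
  4. access 12: MISS. Cache (old->new): [40 93 12]
  5. access 40: HIT. Cache (old->new): [40 93 12]
  6. access 40: HIT. Cache (old->new): [40 93 12]
  7. access 18: MISS. Cache (old->new): [40 93 12 18]
  8. access 36: MISS. Cache (old->new): [40 93 12 18 36]
  9. access 40: HIT. Cache (old->new): [40 93 12 18 36]
  10. access 40: HIT. Cache (old->new): [40 93 12 18 36]
  11. access 21: MISS. Cache (old->new): [40 93 12 18 36 21]
  12. access 93: HIT. Cache (old->new): [40 93 12 18 36 21]
  13. access 12: HIT. Cache (old->new): [40 93 12 18 36 21]
  14. access 55: MISS. Cache (old->new): [40 93 12 18 36 21 55]
  15. access 28: MISS. Cache (old->new): [40 93 12 18 36 21 55 28]
  16. access 88: MISS, evict 40. Cache (old->new): [93 12 18 36 21 55 28 88]
Total: 7 hits, 9 misses, 1 evictions

Answer: 12 18 21 28 36 55 88 93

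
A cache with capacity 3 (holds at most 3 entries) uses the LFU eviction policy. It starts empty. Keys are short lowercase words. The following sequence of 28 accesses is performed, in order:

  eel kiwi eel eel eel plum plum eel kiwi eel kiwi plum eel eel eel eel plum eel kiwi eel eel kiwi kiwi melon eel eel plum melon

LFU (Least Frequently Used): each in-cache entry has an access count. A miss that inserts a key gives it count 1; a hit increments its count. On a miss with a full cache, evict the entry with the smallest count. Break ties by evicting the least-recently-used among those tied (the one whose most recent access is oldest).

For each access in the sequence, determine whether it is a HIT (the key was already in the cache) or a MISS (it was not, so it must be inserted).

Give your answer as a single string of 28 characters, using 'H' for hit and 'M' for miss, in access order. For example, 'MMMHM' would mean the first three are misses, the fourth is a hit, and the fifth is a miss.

Answer: MMHHHMHHHHHHHHHHHHHHHHHMHHMM

Derivation:
LFU simulation (capacity=3):
  1. access eel: MISS. Cache: [eel(c=1)]
  2. access kiwi: MISS. Cache: [eel(c=1) kiwi(c=1)]
  3. access eel: HIT, count now 2. Cache: [kiwi(c=1) eel(c=2)]
  4. access eel: HIT, count now 3. Cache: [kiwi(c=1) eel(c=3)]
  5. access eel: HIT, count now 4. Cache: [kiwi(c=1) eel(c=4)]
  6. access plum: MISS. Cache: [kiwi(c=1) plum(c=1) eel(c=4)]
  7. access plum: HIT, count now 2. Cache: [kiwi(c=1) plum(c=2) eel(c=4)]
  8. access eel: HIT, count now 5. Cache: [kiwi(c=1) plum(c=2) eel(c=5)]
  9. access kiwi: HIT, count now 2. Cache: [plum(c=2) kiwi(c=2) eel(c=5)]
  10. access eel: HIT, count now 6. Cache: [plum(c=2) kiwi(c=2) eel(c=6)]
  11. access kiwi: HIT, count now 3. Cache: [plum(c=2) kiwi(c=3) eel(c=6)]
  12. access plum: HIT, count now 3. Cache: [kiwi(c=3) plum(c=3) eel(c=6)]
  13. access eel: HIT, count now 7. Cache: [kiwi(c=3) plum(c=3) eel(c=7)]
  14. access eel: HIT, count now 8. Cache: [kiwi(c=3) plum(c=3) eel(c=8)]
  15. access eel: HIT, count now 9. Cache: [kiwi(c=3) plum(c=3) eel(c=9)]
  16. access eel: HIT, count now 10. Cache: [kiwi(c=3) plum(c=3) eel(c=10)]
  17. access plum: HIT, count now 4. Cache: [kiwi(c=3) plum(c=4) eel(c=10)]
  18. access eel: HIT, count now 11. Cache: [kiwi(c=3) plum(c=4) eel(c=11)]
  19. access kiwi: HIT, count now 4. Cache: [plum(c=4) kiwi(c=4) eel(c=11)]
  20. access eel: HIT, count now 12. Cache: [plum(c=4) kiwi(c=4) eel(c=12)]
  21. access eel: HIT, count now 13. Cache: [plum(c=4) kiwi(c=4) eel(c=13)]
  22. access kiwi: HIT, count now 5. Cache: [plum(c=4) kiwi(c=5) eel(c=13)]
  23. access kiwi: HIT, count now 6. Cache: [plum(c=4) kiwi(c=6) eel(c=13)]
  24. access melon: MISS, evict plum(c=4). Cache: [melon(c=1) kiwi(c=6) eel(c=13)]
  25. access eel: HIT, count now 14. Cache: [melon(c=1) kiwi(c=6) eel(c=14)]
  26. access eel: HIT, count now 15. Cache: [melon(c=1) kiwi(c=6) eel(c=15)]
  27. access plum: MISS, evict melon(c=1). Cache: [plum(c=1) kiwi(c=6) eel(c=15)]
  28. access melon: MISS, evict plum(c=1). Cache: [melon(c=1) kiwi(c=6) eel(c=15)]
Total: 22 hits, 6 misses, 3 evictions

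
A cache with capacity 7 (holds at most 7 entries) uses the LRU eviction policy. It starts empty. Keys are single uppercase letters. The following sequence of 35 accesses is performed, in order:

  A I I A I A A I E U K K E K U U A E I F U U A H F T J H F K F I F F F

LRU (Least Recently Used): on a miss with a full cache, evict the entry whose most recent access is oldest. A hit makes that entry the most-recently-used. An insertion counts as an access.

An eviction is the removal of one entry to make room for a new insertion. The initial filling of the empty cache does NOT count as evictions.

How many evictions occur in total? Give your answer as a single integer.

LRU simulation (capacity=7):
  1. access A: MISS. Cache (LRU->MRU): [A]
  2. access I: MISS. Cache (LRU->MRU): [A I]
  3. access I: HIT. Cache (LRU->MRU): [A I]
  4. access A: HIT. Cache (LRU->MRU): [I A]
  5. access I: HIT. Cache (LRU->MRU): [A I]
  6. access A: HIT. Cache (LRU->MRU): [I A]
  7. access A: HIT. Cache (LRU->MRU): [I A]
  8. access I: HIT. Cache (LRU->MRU): [A I]
  9. access E: MISS. Cache (LRU->MRU): [A I E]
  10. access U: MISS. Cache (LRU->MRU): [A I E U]
  11. access K: MISS. Cache (LRU->MRU): [A I E U K]
  12. access K: HIT. Cache (LRU->MRU): [A I E U K]
  13. access E: HIT. Cache (LRU->MRU): [A I U K E]
  14. access K: HIT. Cache (LRU->MRU): [A I U E K]
  15. access U: HIT. Cache (LRU->MRU): [A I E K U]
  16. access U: HIT. Cache (LRU->MRU): [A I E K U]
  17. access A: HIT. Cache (LRU->MRU): [I E K U A]
  18. access E: HIT. Cache (LRU->MRU): [I K U A E]
  19. access I: HIT. Cache (LRU->MRU): [K U A E I]
  20. access F: MISS. Cache (LRU->MRU): [K U A E I F]
  21. access U: HIT. Cache (LRU->MRU): [K A E I F U]
  22. access U: HIT. Cache (LRU->MRU): [K A E I F U]
  23. access A: HIT. Cache (LRU->MRU): [K E I F U A]
  24. access H: MISS. Cache (LRU->MRU): [K E I F U A H]
  25. access F: HIT. Cache (LRU->MRU): [K E I U A H F]
  26. access T: MISS, evict K. Cache (LRU->MRU): [E I U A H F T]
  27. access J: MISS, evict E. Cache (LRU->MRU): [I U A H F T J]
  28. access H: HIT. Cache (LRU->MRU): [I U A F T J H]
  29. access F: HIT. Cache (LRU->MRU): [I U A T J H F]
  30. access K: MISS, evict I. Cache (LRU->MRU): [U A T J H F K]
  31. access F: HIT. Cache (LRU->MRU): [U A T J H K F]
  32. access I: MISS, evict U. Cache (LRU->MRU): [A T J H K F I]
  33. access F: HIT. Cache (LRU->MRU): [A T J H K I F]
  34. access F: HIT. Cache (LRU->MRU): [A T J H K I F]
  35. access F: HIT. Cache (LRU->MRU): [A T J H K I F]
Total: 24 hits, 11 misses, 4 evictions

Answer: 4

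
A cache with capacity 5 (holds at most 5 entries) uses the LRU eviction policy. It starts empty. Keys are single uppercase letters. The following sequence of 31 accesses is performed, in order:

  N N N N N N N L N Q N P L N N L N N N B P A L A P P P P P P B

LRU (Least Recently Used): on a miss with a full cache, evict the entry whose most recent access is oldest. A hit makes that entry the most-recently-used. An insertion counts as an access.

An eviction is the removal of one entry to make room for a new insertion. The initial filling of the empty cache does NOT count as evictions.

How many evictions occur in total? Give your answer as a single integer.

LRU simulation (capacity=5):
  1. access N: MISS. Cache (LRU->MRU): [N]
  2. access N: HIT. Cache (LRU->MRU): [N]
  3. access N: HIT. Cache (LRU->MRU): [N]
  4. access N: HIT. Cache (LRU->MRU): [N]
  5. access N: HIT. Cache (LRU->MRU): [N]
  6. access N: HIT. Cache (LRU->MRU): [N]
  7. access N: HIT. Cache (LRU->MRU): [N]
  8. access L: MISS. Cache (LRU->MRU): [N L]
  9. access N: HIT. Cache (LRU->MRU): [L N]
  10. access Q: MISS. Cache (LRU->MRU): [L N Q]
  11. access N: HIT. Cache (LRU->MRU): [L Q N]
  12. access P: MISS. Cache (LRU->MRU): [L Q N P]
  13. access L: HIT. Cache (LRU->MRU): [Q N P L]
  14. access N: HIT. Cache (LRU->MRU): [Q P L N]
  15. access N: HIT. Cache (LRU->MRU): [Q P L N]
  16. access L: HIT. Cache (LRU->MRU): [Q P N L]
  17. access N: HIT. Cache (LRU->MRU): [Q P L N]
  18. access N: HIT. Cache (LRU->MRU): [Q P L N]
  19. access N: HIT. Cache (LRU->MRU): [Q P L N]
  20. access B: MISS. Cache (LRU->MRU): [Q P L N B]
  21. access P: HIT. Cache (LRU->MRU): [Q L N B P]
  22. access A: MISS, evict Q. Cache (LRU->MRU): [L N B P A]
  23. access L: HIT. Cache (LRU->MRU): [N B P A L]
  24. access A: HIT. Cache (LRU->MRU): [N B P L A]
  25. access P: HIT. Cache (LRU->MRU): [N B L A P]
  26. access P: HIT. Cache (LRU->MRU): [N B L A P]
  27. access P: HIT. Cache (LRU->MRU): [N B L A P]
  28. access P: HIT. Cache (LRU->MRU): [N B L A P]
  29. access P: HIT. Cache (LRU->MRU): [N B L A P]
  30. access P: HIT. Cache (LRU->MRU): [N B L A P]
  31. access B: HIT. Cache (LRU->MRU): [N L A P B]
Total: 25 hits, 6 misses, 1 evictions

Answer: 1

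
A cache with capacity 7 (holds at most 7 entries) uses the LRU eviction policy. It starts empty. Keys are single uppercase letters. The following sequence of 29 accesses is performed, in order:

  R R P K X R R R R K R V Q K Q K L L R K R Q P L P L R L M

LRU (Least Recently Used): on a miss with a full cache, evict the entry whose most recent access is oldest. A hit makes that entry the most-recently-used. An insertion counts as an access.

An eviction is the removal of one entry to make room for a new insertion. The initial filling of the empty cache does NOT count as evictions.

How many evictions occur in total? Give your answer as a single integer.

Answer: 1

Derivation:
LRU simulation (capacity=7):
  1. access R: MISS. Cache (LRU->MRU): [R]
  2. access R: HIT. Cache (LRU->MRU): [R]
  3. access P: MISS. Cache (LRU->MRU): [R P]
  4. access K: MISS. Cache (LRU->MRU): [R P K]
  5. access X: MISS. Cache (LRU->MRU): [R P K X]
  6. access R: HIT. Cache (LRU->MRU): [P K X R]
  7. access R: HIT. Cache (LRU->MRU): [P K X R]
  8. access R: HIT. Cache (LRU->MRU): [P K X R]
  9. access R: HIT. Cache (LRU->MRU): [P K X R]
  10. access K: HIT. Cache (LRU->MRU): [P X R K]
  11. access R: HIT. Cache (LRU->MRU): [P X K R]
  12. access V: MISS. Cache (LRU->MRU): [P X K R V]
  13. access Q: MISS. Cache (LRU->MRU): [P X K R V Q]
  14. access K: HIT. Cache (LRU->MRU): [P X R V Q K]
  15. access Q: HIT. Cache (LRU->MRU): [P X R V K Q]
  16. access K: HIT. Cache (LRU->MRU): [P X R V Q K]
  17. access L: MISS. Cache (LRU->MRU): [P X R V Q K L]
  18. access L: HIT. Cache (LRU->MRU): [P X R V Q K L]
  19. access R: HIT. Cache (LRU->MRU): [P X V Q K L R]
  20. access K: HIT. Cache (LRU->MRU): [P X V Q L R K]
  21. access R: HIT. Cache (LRU->MRU): [P X V Q L K R]
  22. access Q: HIT. Cache (LRU->MRU): [P X V L K R Q]
  23. access P: HIT. Cache (LRU->MRU): [X V L K R Q P]
  24. access L: HIT. Cache (LRU->MRU): [X V K R Q P L]
  25. access P: HIT. Cache (LRU->MRU): [X V K R Q L P]
  26. access L: HIT. Cache (LRU->MRU): [X V K R Q P L]
  27. access R: HIT. Cache (LRU->MRU): [X V K Q P L R]
  28. access L: HIT. Cache (LRU->MRU): [X V K Q P R L]
  29. access M: MISS, evict X. Cache (LRU->MRU): [V K Q P R L M]
Total: 21 hits, 8 misses, 1 evictions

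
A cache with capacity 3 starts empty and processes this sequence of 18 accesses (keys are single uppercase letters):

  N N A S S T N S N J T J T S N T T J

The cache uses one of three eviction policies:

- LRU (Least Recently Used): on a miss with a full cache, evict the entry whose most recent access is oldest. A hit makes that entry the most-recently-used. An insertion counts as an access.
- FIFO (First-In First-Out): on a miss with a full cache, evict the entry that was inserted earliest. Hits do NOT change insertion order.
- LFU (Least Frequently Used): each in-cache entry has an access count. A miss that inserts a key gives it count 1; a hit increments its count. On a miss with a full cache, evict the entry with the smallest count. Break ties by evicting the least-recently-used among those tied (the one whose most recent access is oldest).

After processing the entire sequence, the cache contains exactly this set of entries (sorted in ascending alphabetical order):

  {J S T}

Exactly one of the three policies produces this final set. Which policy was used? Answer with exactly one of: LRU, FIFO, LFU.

Simulating under each policy and comparing final sets:
  LRU: final set = {J N T} -> differs
  FIFO: final set = {J S T} -> MATCHES target
  LFU: final set = {J N S} -> differs
Only FIFO produces the target set.

Answer: FIFO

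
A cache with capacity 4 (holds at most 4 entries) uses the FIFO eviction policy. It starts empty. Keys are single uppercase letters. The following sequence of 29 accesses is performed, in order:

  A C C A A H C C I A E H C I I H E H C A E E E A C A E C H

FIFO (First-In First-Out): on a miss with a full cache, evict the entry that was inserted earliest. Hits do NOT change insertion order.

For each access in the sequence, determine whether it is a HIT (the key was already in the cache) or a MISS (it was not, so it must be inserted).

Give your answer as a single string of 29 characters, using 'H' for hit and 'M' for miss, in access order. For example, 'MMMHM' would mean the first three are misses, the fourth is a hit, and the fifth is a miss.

Answer: MMHHHMHHMHMHHHHHHHHMHHHHMHHHM

Derivation:
FIFO simulation (capacity=4):
  1. access A: MISS. Cache (old->new): [A]
  2. access C: MISS. Cache (old->new): [A C]
  3. access C: HIT. Cache (old->new): [A C]
  4. access A: HIT. Cache (old->new): [A C]
  5. access A: HIT. Cache (old->new): [A C]
  6. access H: MISS. Cache (old->new): [A C H]
  7. access C: HIT. Cache (old->new): [A C H]
  8. access C: HIT. Cache (old->new): [A C H]
  9. access I: MISS. Cache (old->new): [A C H I]
  10. access A: HIT. Cache (old->new): [A C H I]
  11. access E: MISS, evict A. Cache (old->new): [C H I E]
  12. access H: HIT. Cache (old->new): [C H I E]
  13. access C: HIT. Cache (old->new): [C H I E]
  14. access I: HIT. Cache (old->new): [C H I E]
  15. access I: HIT. Cache (old->new): [C H I E]
  16. access H: HIT. Cache (old->new): [C H I E]
  17. access E: HIT. Cache (old->new): [C H I E]
  18. access H: HIT. Cache (old->new): [C H I E]
  19. access C: HIT. Cache (old->new): [C H I E]
  20. access A: MISS, evict C. Cache (old->new): [H I E A]
  21. access E: HIT. Cache (old->new): [H I E A]
  22. access E: HIT. Cache (old->new): [H I E A]
  23. access E: HIT. Cache (old->new): [H I E A]
  24. access A: HIT. Cache (old->new): [H I E A]
  25. access C: MISS, evict H. Cache (old->new): [I E A C]
  26. access A: HIT. Cache (old->new): [I E A C]
  27. access E: HIT. Cache (old->new): [I E A C]
  28. access C: HIT. Cache (old->new): [I E A C]
  29. access H: MISS, evict I. Cache (old->new): [E A C H]
Total: 21 hits, 8 misses, 4 evictions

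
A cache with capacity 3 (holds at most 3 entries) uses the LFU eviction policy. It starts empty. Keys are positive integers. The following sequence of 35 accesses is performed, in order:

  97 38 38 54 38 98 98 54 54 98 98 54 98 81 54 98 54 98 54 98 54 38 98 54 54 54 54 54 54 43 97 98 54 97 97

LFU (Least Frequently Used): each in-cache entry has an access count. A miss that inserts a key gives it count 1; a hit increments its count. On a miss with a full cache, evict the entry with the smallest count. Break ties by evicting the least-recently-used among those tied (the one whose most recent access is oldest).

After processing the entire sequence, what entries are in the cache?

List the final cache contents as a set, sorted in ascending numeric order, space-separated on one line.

Answer: 54 97 98

Derivation:
LFU simulation (capacity=3):
  1. access 97: MISS. Cache: [97(c=1)]
  2. access 38: MISS. Cache: [97(c=1) 38(c=1)]
  3. access 38: HIT, count now 2. Cache: [97(c=1) 38(c=2)]
  4. access 54: MISS. Cache: [97(c=1) 54(c=1) 38(c=2)]
  5. access 38: HIT, count now 3. Cache: [97(c=1) 54(c=1) 38(c=3)]
  6. access 98: MISS, evict 97(c=1). Cache: [54(c=1) 98(c=1) 38(c=3)]
  7. access 98: HIT, count now 2. Cache: [54(c=1) 98(c=2) 38(c=3)]
  8. access 54: HIT, count now 2. Cache: [98(c=2) 54(c=2) 38(c=3)]
  9. access 54: HIT, count now 3. Cache: [98(c=2) 38(c=3) 54(c=3)]
  10. access 98: HIT, count now 3. Cache: [38(c=3) 54(c=3) 98(c=3)]
  11. access 98: HIT, count now 4. Cache: [38(c=3) 54(c=3) 98(c=4)]
  12. access 54: HIT, count now 4. Cache: [38(c=3) 98(c=4) 54(c=4)]
  13. access 98: HIT, count now 5. Cache: [38(c=3) 54(c=4) 98(c=5)]
  14. access 81: MISS, evict 38(c=3). Cache: [81(c=1) 54(c=4) 98(c=5)]
  15. access 54: HIT, count now 5. Cache: [81(c=1) 98(c=5) 54(c=5)]
  16. access 98: HIT, count now 6. Cache: [81(c=1) 54(c=5) 98(c=6)]
  17. access 54: HIT, count now 6. Cache: [81(c=1) 98(c=6) 54(c=6)]
  18. access 98: HIT, count now 7. Cache: [81(c=1) 54(c=6) 98(c=7)]
  19. access 54: HIT, count now 7. Cache: [81(c=1) 98(c=7) 54(c=7)]
  20. access 98: HIT, count now 8. Cache: [81(c=1) 54(c=7) 98(c=8)]
  21. access 54: HIT, count now 8. Cache: [81(c=1) 98(c=8) 54(c=8)]
  22. access 38: MISS, evict 81(c=1). Cache: [38(c=1) 98(c=8) 54(c=8)]
  23. access 98: HIT, count now 9. Cache: [38(c=1) 54(c=8) 98(c=9)]
  24. access 54: HIT, count now 9. Cache: [38(c=1) 98(c=9) 54(c=9)]
  25. access 54: HIT, count now 10. Cache: [38(c=1) 98(c=9) 54(c=10)]
  26. access 54: HIT, count now 11. Cache: [38(c=1) 98(c=9) 54(c=11)]
  27. access 54: HIT, count now 12. Cache: [38(c=1) 98(c=9) 54(c=12)]
  28. access 54: HIT, count now 13. Cache: [38(c=1) 98(c=9) 54(c=13)]
  29. access 54: HIT, count now 14. Cache: [38(c=1) 98(c=9) 54(c=14)]
  30. access 43: MISS, evict 38(c=1). Cache: [43(c=1) 98(c=9) 54(c=14)]
  31. access 97: MISS, evict 43(c=1). Cache: [97(c=1) 98(c=9) 54(c=14)]
  32. access 98: HIT, count now 10. Cache: [97(c=1) 98(c=10) 54(c=14)]
  33. access 54: HIT, count now 15. Cache: [97(c=1) 98(c=10) 54(c=15)]
  34. access 97: HIT, count now 2. Cache: [97(c=2) 98(c=10) 54(c=15)]
  35. access 97: HIT, count now 3. Cache: [97(c=3) 98(c=10) 54(c=15)]
Total: 27 hits, 8 misses, 5 evictions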